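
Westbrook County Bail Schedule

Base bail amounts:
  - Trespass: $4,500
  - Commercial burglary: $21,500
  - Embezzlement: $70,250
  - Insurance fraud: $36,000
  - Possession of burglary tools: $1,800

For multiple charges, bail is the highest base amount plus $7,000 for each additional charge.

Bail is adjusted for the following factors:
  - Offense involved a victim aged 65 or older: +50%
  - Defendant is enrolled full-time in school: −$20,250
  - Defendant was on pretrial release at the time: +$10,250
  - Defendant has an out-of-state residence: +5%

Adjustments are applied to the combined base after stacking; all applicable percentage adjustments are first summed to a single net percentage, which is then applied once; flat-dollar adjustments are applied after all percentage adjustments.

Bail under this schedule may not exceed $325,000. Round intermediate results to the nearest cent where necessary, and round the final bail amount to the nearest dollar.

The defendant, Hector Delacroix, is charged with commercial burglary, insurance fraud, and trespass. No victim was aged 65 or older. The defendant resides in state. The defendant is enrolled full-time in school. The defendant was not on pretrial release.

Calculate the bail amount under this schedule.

Base amounts from the schedule: commercial burglary $21,500; insurance fraud $36,000; trespass $4,500.
Stacking rule: highest base plus $7,000 per additional charge. Highest is insurance fraud at $36,000; 2 additional charges → +$14,000. Combined base = $50,000.
Defendant is enrolled full-time in school (−$20,250 flat): $50,000 − $20,250 = $29,750.
$29,750 is within the $325,000 maximum.

$29,750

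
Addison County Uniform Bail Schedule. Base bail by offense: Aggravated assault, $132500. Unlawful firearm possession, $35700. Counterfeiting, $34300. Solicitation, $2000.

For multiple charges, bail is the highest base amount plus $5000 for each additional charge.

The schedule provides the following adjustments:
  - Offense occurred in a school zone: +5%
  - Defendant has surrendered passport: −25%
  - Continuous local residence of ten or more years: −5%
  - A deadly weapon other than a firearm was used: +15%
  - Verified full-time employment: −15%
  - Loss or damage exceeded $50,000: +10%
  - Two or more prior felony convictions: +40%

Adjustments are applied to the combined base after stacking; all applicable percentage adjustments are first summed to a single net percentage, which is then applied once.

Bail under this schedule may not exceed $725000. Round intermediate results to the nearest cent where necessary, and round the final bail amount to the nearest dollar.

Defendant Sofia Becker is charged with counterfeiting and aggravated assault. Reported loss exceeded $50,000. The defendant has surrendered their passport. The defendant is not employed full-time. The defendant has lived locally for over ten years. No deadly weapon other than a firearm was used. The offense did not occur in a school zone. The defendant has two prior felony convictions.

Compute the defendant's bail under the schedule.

$165000

Base amounts from the schedule: counterfeiting $34300; aggravated assault $132500.
Stacking rule: highest base plus $5000 per additional charge. Highest is aggravated assault at $132500; 1 additional charge → +$5000. Combined base = $137500.
Net percentage adjustment: −25% −5% +10% +40% = +20%. $137500 × 1.2 = $165000.
$165000 is within the $725000 maximum.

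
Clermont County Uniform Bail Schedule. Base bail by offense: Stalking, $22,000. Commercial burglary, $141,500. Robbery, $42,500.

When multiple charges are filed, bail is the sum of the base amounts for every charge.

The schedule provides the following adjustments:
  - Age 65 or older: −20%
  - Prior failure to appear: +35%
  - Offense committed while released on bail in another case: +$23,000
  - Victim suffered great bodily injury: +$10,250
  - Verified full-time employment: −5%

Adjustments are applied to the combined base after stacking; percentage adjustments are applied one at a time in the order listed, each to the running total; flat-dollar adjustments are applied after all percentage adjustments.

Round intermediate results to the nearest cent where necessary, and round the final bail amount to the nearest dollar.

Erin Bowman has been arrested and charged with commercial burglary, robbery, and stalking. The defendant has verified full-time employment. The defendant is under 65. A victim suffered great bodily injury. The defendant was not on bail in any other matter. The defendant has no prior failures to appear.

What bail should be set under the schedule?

$205,950

Base amounts from the schedule: commercial burglary $141,500; robbery $42,500; stalking $22,000.
Stacking rule: sum of all bases. $141,500 + $42,500 + $22,000 = $206,000.
Verified full-time employment (−5%): $206,000 × 0.95 = $195,700.
Victim suffered great bodily injury (+$10,250 flat): $195,700 + $10,250 = $205,950.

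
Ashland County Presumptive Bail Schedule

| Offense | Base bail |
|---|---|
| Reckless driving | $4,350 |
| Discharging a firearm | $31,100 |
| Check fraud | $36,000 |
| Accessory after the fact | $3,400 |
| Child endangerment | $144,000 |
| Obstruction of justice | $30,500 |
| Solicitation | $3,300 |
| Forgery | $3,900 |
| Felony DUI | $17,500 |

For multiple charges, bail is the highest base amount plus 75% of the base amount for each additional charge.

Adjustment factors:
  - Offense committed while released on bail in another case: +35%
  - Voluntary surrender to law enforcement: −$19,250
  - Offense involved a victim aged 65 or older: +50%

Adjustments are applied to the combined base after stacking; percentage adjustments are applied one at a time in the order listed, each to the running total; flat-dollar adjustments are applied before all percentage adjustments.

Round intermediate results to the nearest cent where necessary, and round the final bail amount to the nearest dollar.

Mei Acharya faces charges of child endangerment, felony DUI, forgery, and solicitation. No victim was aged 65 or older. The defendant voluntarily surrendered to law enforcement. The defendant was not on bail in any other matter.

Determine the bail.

$143,275

Base amounts from the schedule: child endangerment $144,000; felony DUI $17,500; forgery $3,900; solicitation $3,300.
Stacking rule: highest base plus 75% of each additional charge. Highest is child endangerment at $144,000. Additional: $17,500 × 75% = $13,125; $3,900 × 75% = $2,925; $3,300 × 75% = $2,475. Combined base = $144,000 + $18,525 = $162,525.
Voluntary surrender to law enforcement (−$19,250 flat): $162,525 − $19,250 = $143,275.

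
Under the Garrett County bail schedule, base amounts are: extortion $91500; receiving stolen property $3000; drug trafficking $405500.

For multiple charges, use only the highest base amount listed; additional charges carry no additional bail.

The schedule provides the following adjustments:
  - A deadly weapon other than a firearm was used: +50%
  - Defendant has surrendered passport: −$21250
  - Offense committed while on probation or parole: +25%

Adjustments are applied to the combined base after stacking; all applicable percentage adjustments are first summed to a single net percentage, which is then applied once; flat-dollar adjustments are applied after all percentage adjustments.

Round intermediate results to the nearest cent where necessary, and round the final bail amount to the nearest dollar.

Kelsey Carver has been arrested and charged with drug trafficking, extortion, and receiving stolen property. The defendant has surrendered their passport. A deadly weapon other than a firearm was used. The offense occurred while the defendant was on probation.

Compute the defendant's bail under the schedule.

Base amounts from the schedule: drug trafficking $405500; extortion $91500; receiving stolen property $3000.
Stacking rule: use the highest base only. Highest is drug trafficking at $405500. Combined base = $405500.
Net percentage adjustment: +50% +25% = +75%. $405500 × 1.75 = $709625.
Defendant has surrendered passport (−$21250 flat): $709625 − $21250 = $688375.

$688375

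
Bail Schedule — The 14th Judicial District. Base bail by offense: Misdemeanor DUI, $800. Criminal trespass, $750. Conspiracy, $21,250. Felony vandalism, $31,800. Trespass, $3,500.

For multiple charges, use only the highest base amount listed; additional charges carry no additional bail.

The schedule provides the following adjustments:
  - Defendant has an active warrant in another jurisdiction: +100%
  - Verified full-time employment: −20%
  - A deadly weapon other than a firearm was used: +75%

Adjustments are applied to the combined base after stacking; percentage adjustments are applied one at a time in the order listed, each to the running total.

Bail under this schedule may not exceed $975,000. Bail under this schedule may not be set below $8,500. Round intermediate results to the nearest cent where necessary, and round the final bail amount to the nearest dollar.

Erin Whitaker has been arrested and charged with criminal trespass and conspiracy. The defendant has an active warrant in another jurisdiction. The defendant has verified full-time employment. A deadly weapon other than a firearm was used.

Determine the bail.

Base amounts from the schedule: criminal trespass $750; conspiracy $21,250.
Stacking rule: use the highest base only. Highest is conspiracy at $21,250. Combined base = $21,250.
Defendant has an active warrant in another jurisdiction (+100%): $21,250 × 2 = $42,500.
Verified full-time employment (−20%): $42,500 × 0.8 = $34,000.
A deadly weapon other than a firearm was used (+75%): $34,000 × 1.75 = $59,500.
$59,500 is within the $975,000 maximum.
$59,500 is at or above the $8,500 minimum.

$59,500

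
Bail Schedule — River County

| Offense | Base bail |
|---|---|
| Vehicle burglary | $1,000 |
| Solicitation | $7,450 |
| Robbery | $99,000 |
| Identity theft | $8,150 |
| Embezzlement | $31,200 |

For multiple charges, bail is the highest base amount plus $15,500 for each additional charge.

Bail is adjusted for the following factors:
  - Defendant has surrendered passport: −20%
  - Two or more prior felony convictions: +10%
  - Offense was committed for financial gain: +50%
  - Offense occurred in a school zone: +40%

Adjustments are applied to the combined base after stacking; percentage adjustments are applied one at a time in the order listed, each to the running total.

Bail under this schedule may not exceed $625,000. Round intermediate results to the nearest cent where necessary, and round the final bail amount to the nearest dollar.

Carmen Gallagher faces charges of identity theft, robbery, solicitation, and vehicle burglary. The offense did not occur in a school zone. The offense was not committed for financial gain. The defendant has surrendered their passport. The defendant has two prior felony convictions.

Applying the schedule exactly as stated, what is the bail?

Base amounts from the schedule: identity theft $8,150; robbery $99,000; solicitation $7,450; vehicle burglary $1,000.
Stacking rule: highest base plus $15,500 per additional charge. Highest is robbery at $99,000; 3 additional charges → +$46,500. Combined base = $145,500.
Defendant has surrendered passport (−20%): $145,500 × 0.8 = $116,400.
Two or more prior felony convictions (+10%): $116,400 × 1.1 = $128,040.
$128,040 is within the $625,000 maximum.

$128,040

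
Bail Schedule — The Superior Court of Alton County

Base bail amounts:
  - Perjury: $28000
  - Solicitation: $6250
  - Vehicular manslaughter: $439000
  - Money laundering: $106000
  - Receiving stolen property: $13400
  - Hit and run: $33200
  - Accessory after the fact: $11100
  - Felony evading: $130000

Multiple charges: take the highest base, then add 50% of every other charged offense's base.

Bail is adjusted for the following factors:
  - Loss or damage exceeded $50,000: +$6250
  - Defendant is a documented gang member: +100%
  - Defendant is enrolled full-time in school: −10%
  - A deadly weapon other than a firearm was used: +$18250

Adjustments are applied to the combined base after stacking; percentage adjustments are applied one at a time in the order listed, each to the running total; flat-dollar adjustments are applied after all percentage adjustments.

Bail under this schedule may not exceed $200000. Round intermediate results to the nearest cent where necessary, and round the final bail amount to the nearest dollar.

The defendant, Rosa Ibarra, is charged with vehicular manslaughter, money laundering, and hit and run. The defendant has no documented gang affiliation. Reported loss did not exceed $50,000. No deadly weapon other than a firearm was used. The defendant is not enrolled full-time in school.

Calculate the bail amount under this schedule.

Base amounts from the schedule: vehicular manslaughter $439000; money laundering $106000; hit and run $33200.
Stacking rule: highest base plus 50% of each additional charge. Highest is vehicular manslaughter at $439000. Additional: $106000 × 50% = $53000; $33200 × 50% = $16600. Combined base = $439000 + $69600 = $508600.
No adjustment factors apply to this defendant.
Result $508600 exceeds the maximum of $200000; bail is capped at $200000.

$200000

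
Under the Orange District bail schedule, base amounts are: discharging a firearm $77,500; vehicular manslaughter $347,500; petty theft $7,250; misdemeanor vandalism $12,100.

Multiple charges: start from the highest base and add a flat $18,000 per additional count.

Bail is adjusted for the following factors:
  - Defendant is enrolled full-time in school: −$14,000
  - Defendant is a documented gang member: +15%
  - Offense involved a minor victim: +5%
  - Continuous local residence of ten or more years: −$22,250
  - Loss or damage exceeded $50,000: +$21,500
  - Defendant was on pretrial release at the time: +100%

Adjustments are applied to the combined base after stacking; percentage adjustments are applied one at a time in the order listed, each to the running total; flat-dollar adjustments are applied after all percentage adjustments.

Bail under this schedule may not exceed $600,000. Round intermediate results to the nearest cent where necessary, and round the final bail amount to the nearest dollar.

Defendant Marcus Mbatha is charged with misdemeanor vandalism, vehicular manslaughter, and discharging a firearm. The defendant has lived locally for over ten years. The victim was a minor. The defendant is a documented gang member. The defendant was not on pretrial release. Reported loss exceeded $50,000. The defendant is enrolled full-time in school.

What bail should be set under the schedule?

$448,326

Base amounts from the schedule: misdemeanor vandalism $12,100; vehicular manslaughter $347,500; discharging a firearm $77,500.
Stacking rule: highest base plus $18,000 per additional charge. Highest is vehicular manslaughter at $347,500; 2 additional charges → +$36,000. Combined base = $383,500.
Defendant is a documented gang member (+15%): $383,500 × 1.15 = $441,025.
Offense involved a minor victim (+5%): $441,025 × 1.05 = $463,076.25.
Defendant is enrolled full-time in school (−$14,000 flat): $463,076.25 − $14,000 = $449,076.25.
Continuous local residence of ten or more years (−$22,250 flat): $449,076.25 − $22,250 = $426,826.25.
Loss or damage exceeded $50,000 (+$21,500 flat): $426,826.25 + $21,500 = $448,326.25.
$448,326.25 is within the $600,000 maximum.
Rounded to the nearest dollar: $448,326.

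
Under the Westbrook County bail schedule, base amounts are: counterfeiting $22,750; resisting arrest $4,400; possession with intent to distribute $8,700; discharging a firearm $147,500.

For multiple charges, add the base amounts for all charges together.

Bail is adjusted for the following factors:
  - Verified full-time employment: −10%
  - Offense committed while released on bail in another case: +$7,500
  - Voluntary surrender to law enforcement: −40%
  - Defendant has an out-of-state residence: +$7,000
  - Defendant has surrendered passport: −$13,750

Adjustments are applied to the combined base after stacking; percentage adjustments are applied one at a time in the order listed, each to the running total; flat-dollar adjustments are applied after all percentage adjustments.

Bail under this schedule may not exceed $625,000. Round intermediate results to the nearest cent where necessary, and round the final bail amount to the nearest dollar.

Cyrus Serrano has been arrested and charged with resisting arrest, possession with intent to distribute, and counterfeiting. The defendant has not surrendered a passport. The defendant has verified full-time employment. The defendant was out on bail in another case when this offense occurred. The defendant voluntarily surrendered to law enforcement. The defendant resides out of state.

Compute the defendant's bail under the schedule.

$33,859

Base amounts from the schedule: resisting arrest $4,400; possession with intent to distribute $8,700; counterfeiting $22,750.
Stacking rule: sum of all bases. $4,400 + $8,700 + $22,750 = $35,850.
Verified full-time employment (−10%): $35,850 × 0.9 = $32,265.
Voluntary surrender to law enforcement (−40%): $32,265 × 0.6 = $19,359.
Offense committed while released on bail in another case (+$7,500 flat): $19,359 + $7,500 = $26,859.
Defendant has an out-of-state residence (+$7,000 flat): $26,859 + $7,000 = $33,859.
$33,859 is within the $625,000 maximum.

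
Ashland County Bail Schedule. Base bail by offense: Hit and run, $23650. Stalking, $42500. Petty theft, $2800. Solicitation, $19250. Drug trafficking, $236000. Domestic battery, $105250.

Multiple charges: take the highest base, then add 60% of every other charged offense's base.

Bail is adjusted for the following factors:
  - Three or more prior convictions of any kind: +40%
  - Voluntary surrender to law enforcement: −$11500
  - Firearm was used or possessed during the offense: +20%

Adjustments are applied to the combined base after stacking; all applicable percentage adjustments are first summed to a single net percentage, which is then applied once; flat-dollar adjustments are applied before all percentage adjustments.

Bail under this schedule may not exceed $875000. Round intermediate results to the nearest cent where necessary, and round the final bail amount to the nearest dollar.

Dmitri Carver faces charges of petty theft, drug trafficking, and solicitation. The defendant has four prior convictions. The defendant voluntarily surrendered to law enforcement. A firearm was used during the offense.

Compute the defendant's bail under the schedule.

$380368

Base amounts from the schedule: petty theft $2800; drug trafficking $236000; solicitation $19250.
Stacking rule: highest base plus 60% of each additional charge. Highest is drug trafficking at $236000. Additional: $2800 × 60% = $1680; $19250 × 60% = $11550. Combined base = $236000 + $13230 = $249230.
Voluntary surrender to law enforcement (−$11500 flat): $249230 − $11500 = $237730.
Net percentage adjustment: +40% +20% = +60%. $237730 × 1.6 = $380368.
$380368 is within the $875000 maximum.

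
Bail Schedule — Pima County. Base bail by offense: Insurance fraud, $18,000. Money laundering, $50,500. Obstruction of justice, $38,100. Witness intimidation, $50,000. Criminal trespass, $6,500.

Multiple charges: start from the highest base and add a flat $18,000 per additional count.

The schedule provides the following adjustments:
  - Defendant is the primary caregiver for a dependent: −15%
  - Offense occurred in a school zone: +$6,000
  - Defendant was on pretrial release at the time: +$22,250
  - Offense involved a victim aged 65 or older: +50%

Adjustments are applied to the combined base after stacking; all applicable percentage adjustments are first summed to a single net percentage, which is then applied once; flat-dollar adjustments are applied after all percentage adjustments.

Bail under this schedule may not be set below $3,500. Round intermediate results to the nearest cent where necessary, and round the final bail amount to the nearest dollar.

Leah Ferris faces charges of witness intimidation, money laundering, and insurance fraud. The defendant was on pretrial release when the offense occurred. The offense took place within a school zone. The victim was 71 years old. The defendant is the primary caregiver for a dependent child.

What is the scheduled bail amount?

Base amounts from the schedule: witness intimidation $50,000; money laundering $50,500; insurance fraud $18,000.
Stacking rule: highest base plus $18,000 per additional charge. Highest is money laundering at $50,500; 2 additional charges → +$36,000. Combined base = $86,500.
Net percentage adjustment: −15% +50% = +35%. $86,500 × 1.35 = $116,775.
Offense occurred in a school zone (+$6,000 flat): $116,775 + $6,000 = $122,775.
Defendant was on pretrial release at the time (+$22,250 flat): $122,775 + $22,250 = $145,025.
$145,025 is at or above the $3,500 minimum.

$145,025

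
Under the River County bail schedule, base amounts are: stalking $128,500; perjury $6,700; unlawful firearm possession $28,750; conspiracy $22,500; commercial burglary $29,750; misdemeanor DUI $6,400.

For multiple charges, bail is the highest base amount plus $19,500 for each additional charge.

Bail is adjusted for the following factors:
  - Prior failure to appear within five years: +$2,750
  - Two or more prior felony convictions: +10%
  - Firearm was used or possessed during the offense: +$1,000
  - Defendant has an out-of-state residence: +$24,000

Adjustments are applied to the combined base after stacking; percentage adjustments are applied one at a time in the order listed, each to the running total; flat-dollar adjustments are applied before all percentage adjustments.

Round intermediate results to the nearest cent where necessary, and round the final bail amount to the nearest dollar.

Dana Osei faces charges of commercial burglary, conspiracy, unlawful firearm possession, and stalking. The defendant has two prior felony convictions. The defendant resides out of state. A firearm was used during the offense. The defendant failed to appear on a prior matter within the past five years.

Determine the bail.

$236,225

Base amounts from the schedule: commercial burglary $29,750; conspiracy $22,500; unlawful firearm possession $28,750; stalking $128,500.
Stacking rule: highest base plus $19,500 per additional charge. Highest is stalking at $128,500; 3 additional charges → +$58,500. Combined base = $187,000.
Prior failure to appear within five years (+$2,750 flat): $187,000 + $2,750 = $189,750.
Firearm was used or possessed during the offense (+$1,000 flat): $189,750 + $1,000 = $190,750.
Defendant has an out-of-state residence (+$24,000 flat): $190,750 + $24,000 = $214,750.
Two or more prior felony convictions (+10%): $214,750 × 1.1 = $236,225.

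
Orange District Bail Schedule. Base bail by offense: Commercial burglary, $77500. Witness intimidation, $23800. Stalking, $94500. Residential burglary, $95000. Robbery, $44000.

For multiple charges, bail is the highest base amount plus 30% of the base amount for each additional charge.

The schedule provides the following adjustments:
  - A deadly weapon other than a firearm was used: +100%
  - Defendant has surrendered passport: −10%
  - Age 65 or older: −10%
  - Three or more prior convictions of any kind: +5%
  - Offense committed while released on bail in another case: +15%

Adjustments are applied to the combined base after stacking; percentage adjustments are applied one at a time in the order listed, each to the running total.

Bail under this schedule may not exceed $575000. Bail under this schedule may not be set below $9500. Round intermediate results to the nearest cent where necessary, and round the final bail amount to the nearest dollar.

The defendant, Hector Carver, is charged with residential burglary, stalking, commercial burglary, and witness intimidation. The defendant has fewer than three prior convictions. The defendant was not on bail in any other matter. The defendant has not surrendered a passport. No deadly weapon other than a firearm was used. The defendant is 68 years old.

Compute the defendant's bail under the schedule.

$138366

Base amounts from the schedule: residential burglary $95000; stalking $94500; commercial burglary $77500; witness intimidation $23800.
Stacking rule: highest base plus 30% of each additional charge. Highest is residential burglary at $95000. Additional: $94500 × 30% = $28350; $77500 × 30% = $23250; $23800 × 30% = $7140. Combined base = $95000 + $58740 = $153740.
Age 65 or older (−10%): $153740 × 0.9 = $138366.
$138366 is within the $575000 maximum.
$138366 is at or above the $9500 minimum.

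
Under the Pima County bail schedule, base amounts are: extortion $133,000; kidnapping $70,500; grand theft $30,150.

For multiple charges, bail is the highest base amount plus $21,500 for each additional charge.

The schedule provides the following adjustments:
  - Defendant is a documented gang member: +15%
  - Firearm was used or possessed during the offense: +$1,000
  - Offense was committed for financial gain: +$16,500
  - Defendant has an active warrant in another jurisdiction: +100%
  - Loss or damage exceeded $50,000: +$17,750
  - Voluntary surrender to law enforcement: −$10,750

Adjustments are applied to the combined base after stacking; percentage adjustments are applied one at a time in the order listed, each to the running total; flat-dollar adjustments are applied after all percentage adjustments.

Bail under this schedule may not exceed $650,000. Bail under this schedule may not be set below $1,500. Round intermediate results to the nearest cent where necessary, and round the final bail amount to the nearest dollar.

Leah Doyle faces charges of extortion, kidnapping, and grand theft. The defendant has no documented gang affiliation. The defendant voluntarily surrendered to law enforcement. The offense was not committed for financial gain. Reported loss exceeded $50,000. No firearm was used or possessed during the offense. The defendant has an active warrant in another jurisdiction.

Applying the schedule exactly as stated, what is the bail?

Base amounts from the schedule: extortion $133,000; kidnapping $70,500; grand theft $30,150.
Stacking rule: highest base plus $21,500 per additional charge. Highest is extortion at $133,000; 2 additional charges → +$43,000. Combined base = $176,000.
Defendant has an active warrant in another jurisdiction (+100%): $176,000 × 2 = $352,000.
Loss or damage exceeded $50,000 (+$17,750 flat): $352,000 + $17,750 = $369,750.
Voluntary surrender to law enforcement (−$10,750 flat): $369,750 − $10,750 = $359,000.
$359,000 is within the $650,000 maximum.
$359,000 is at or above the $1,500 minimum.

$359,000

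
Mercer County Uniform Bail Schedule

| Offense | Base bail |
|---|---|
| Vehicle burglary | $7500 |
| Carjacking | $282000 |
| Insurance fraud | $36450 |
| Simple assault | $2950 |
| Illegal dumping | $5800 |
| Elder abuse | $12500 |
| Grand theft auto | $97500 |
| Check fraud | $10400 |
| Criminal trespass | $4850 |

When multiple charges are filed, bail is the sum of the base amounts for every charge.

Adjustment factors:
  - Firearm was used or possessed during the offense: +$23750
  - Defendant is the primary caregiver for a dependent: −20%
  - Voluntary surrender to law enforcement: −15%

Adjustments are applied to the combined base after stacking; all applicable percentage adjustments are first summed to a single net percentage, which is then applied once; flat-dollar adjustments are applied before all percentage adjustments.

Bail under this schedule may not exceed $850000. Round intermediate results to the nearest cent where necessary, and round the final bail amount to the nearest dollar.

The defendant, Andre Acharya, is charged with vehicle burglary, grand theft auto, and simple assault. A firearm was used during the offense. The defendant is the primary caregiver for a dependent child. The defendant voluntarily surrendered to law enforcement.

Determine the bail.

$85605

Base amounts from the schedule: vehicle burglary $7500; grand theft auto $97500; simple assault $2950.
Stacking rule: sum of all bases. $7500 + $97500 + $2950 = $107950.
Firearm was used or possessed during the offense (+$23750 flat): $107950 + $23750 = $131700.
Net percentage adjustment: −20% −15% = −35%. $131700 × 0.65 = $85605.
$85605 is within the $850000 maximum.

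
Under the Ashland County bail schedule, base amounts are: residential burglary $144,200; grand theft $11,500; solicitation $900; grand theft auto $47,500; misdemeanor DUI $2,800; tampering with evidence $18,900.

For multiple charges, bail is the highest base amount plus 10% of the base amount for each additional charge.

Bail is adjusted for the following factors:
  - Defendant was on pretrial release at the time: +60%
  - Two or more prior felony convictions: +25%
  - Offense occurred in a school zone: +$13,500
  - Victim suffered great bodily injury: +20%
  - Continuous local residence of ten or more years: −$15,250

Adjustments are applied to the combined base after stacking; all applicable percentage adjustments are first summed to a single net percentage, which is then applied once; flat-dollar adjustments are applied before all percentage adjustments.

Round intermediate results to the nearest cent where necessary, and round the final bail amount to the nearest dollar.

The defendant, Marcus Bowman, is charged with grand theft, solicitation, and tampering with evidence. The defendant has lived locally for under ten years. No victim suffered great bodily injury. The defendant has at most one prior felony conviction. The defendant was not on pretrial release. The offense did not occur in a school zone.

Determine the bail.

$20,140

Base amounts from the schedule: grand theft $11,500; solicitation $900; tampering with evidence $18,900.
Stacking rule: highest base plus 10% of each additional charge. Highest is tampering with evidence at $18,900. Additional: $11,500 × 10% = $1,150; $900 × 10% = $90. Combined base = $18,900 + $1,240 = $20,140.
No adjustment factors apply to this defendant.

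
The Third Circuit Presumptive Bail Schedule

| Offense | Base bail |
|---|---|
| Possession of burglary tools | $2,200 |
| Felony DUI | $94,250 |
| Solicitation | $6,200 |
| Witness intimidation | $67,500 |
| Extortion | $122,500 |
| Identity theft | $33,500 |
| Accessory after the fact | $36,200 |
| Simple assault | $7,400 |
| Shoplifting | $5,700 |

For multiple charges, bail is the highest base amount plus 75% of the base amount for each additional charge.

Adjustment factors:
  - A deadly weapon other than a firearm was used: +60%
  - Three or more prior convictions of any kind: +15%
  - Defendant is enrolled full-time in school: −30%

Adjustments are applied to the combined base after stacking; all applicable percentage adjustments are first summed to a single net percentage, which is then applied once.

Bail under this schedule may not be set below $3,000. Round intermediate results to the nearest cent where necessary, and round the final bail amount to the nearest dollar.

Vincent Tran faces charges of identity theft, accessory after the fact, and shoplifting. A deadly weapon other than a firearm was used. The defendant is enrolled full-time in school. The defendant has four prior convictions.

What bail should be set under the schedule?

$95,120

Base amounts from the schedule: identity theft $33,500; accessory after the fact $36,200; shoplifting $5,700.
Stacking rule: highest base plus 75% of each additional charge. Highest is accessory after the fact at $36,200. Additional: $33,500 × 75% = $25,125; $5,700 × 75% = $4,275. Combined base = $36,200 + $29,400 = $65,600.
Net percentage adjustment: +60% +15% −30% = +45%. $65,600 × 1.45 = $95,120.
$95,120 is at or above the $3,000 minimum.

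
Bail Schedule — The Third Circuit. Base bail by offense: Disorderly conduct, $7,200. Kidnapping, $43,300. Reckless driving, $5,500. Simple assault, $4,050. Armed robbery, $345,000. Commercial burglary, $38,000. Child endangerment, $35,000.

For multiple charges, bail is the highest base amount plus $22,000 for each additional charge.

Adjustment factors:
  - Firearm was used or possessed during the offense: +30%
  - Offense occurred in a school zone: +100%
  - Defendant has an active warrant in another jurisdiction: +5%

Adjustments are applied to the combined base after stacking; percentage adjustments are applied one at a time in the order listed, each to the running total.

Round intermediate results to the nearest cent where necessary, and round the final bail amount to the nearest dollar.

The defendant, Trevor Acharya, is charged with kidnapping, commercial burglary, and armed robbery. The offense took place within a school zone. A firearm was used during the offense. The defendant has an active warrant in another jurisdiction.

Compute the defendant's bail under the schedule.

$1,061,970

Base amounts from the schedule: kidnapping $43,300; commercial burglary $38,000; armed robbery $345,000.
Stacking rule: highest base plus $22,000 per additional charge. Highest is armed robbery at $345,000; 2 additional charges → +$44,000. Combined base = $389,000.
Firearm was used or possessed during the offense (+30%): $389,000 × 1.3 = $505,700.
Offense occurred in a school zone (+100%): $505,700 × 2 = $1,011,400.
Defendant has an active warrant in another jurisdiction (+5%): $1,011,400 × 1.05 = $1,061,970.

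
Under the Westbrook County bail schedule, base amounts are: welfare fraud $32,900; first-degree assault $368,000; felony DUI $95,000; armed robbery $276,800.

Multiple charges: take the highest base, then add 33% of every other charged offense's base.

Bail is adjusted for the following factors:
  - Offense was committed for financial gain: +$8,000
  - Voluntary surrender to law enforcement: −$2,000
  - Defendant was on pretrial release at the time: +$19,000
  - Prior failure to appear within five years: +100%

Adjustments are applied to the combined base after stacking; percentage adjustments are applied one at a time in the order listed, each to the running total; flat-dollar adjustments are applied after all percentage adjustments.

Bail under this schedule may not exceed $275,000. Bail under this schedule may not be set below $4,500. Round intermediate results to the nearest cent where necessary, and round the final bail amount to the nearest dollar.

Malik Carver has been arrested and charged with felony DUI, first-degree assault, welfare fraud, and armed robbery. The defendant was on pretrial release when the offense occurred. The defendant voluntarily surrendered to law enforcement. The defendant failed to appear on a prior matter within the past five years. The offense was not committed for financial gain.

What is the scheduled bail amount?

$275,000

Base amounts from the schedule: felony DUI $95,000; first-degree assault $368,000; welfare fraud $32,900; armed robbery $276,800.
Stacking rule: highest base plus 33% of each additional charge. Highest is first-degree assault at $368,000. Additional: $95,000 × 33% = $31,350; $32,900 × 33% = $10,857; $276,800 × 33% = $91,344. Combined base = $368,000 + $133,551 = $501,551.
Prior failure to appear within five years (+100%): $501,551 × 2 = $1,003,102.
Voluntary surrender to law enforcement (−$2,000 flat): $1,003,102 − $2,000 = $1,001,102.
Defendant was on pretrial release at the time (+$19,000 flat): $1,001,102 + $19,000 = $1,020,102.
Result $1,020,102 exceeds the maximum of $275,000; bail is capped at $275,000.
$275,000 is at or above the $4,500 minimum.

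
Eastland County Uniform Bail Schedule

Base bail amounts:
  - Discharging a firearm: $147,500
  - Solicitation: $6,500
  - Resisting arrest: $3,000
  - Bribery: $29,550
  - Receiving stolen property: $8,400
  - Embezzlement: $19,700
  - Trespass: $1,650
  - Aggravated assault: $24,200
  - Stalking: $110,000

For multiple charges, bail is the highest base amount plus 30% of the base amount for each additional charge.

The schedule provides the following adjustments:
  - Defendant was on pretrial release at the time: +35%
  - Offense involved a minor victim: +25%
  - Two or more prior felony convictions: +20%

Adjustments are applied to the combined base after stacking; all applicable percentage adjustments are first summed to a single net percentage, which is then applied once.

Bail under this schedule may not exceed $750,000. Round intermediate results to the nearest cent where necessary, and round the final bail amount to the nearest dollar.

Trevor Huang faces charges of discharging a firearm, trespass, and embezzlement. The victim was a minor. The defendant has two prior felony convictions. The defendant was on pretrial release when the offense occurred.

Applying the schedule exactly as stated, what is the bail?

$277,029

Base amounts from the schedule: discharging a firearm $147,500; trespass $1,650; embezzlement $19,700.
Stacking rule: highest base plus 30% of each additional charge. Highest is discharging a firearm at $147,500. Additional: $1,650 × 30% = $495; $19,700 × 30% = $5,910. Combined base = $147,500 + $6,405 = $153,905.
Net percentage adjustment: +35% +25% +20% = +80%. $153,905 × 1.8 = $277,029.
$277,029 is within the $750,000 maximum.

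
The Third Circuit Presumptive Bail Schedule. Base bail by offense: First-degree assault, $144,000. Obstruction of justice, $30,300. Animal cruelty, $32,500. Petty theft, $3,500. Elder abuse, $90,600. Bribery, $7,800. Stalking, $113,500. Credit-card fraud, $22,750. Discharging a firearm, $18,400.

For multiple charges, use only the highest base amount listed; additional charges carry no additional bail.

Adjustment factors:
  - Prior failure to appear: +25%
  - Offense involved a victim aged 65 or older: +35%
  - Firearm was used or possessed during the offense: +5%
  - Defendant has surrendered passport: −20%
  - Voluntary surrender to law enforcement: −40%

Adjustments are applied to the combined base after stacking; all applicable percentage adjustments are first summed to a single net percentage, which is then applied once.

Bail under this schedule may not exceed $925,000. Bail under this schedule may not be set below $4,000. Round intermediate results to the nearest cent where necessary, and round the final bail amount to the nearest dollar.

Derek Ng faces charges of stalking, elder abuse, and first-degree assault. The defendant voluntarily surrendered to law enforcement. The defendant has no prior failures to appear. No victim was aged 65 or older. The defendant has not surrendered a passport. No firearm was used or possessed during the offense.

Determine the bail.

Base amounts from the schedule: stalking $113,500; elder abuse $90,600; first-degree assault $144,000.
Stacking rule: use the highest base only. Highest is first-degree assault at $144,000. Combined base = $144,000.
Voluntary surrender to law enforcement (−40%): $144,000 × 0.6 = $86,400.
$86,400 is within the $925,000 maximum.
$86,400 is at or above the $4,000 minimum.

$86,400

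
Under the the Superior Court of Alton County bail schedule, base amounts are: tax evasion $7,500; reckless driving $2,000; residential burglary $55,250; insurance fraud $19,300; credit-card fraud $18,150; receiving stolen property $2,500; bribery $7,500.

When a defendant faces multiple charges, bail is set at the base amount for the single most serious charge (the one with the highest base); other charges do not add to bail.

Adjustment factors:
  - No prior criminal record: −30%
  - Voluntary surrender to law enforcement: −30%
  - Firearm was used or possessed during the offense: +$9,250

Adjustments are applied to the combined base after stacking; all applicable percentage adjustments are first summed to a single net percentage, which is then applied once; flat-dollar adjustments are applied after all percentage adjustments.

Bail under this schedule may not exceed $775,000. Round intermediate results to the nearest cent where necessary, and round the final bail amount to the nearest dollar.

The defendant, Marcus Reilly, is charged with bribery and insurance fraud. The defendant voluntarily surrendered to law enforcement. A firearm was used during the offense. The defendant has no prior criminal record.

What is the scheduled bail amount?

Base amounts from the schedule: bribery $7,500; insurance fraud $19,300.
Stacking rule: use the highest base only. Highest is insurance fraud at $19,300. Combined base = $19,300.
Net percentage adjustment: −30% −30% = −60%. $19,300 × 0.4 = $7,720.
Firearm was used or possessed during the offense (+$9,250 flat): $7,720 + $9,250 = $16,970.
$16,970 is within the $775,000 maximum.

$16,970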